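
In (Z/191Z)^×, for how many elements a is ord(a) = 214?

0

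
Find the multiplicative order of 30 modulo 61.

60

Since 30 ∈ (Z/61Z)^×, its order divides φ(61) = 61 − 1 = 60 = 2^2 · 3 · 5.
Divisors of 60: 1, 2, 3, 4, 5, 6, 10, 12, 15, 20, 30, 60.
Test each divisor d:
30^1 ≡ 30 (mod 61)
30^2 ≡ 46 (mod 61)
30^3 ≡ 38 (mod 61)
30^4 ≡ 42 (mod 61)
30^5 ≡ 40 (mod 61)
30^6 ≡ 41 (mod 61)
30^10 ≡ 14 (mod 61)
30^12 ≡ 34 (mod 61)
30^15 ≡ 11 (mod 61)
30^20 ≡ 13 (mod 61)
30^30 ≡ 60 (mod 61)
30^60 ≡ 1 (mod 61) ✓
The smallest such exponent is 60, so the order of 30 is 60.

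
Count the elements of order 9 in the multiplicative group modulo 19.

6

φ(19) = 19 − 1 = 18 = 2 · 3^2.
(Z/19Z)^× is cyclic (|G| = 18); a cyclic group of order m has exactly φ(d) elements of each order d | m, and none otherwise.
9 = 3^2 divides 18, and φ(9) = 6.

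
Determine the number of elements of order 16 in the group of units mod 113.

φ(113) = 113 − 1 = 112 = 2^4 · 7.
Since (Z/113Z)^× is cyclic of order 112, the number of elements of order d is φ(d) when d | 112 and 0 otherwise.
16 = 2^4 divides 112, and φ(16) = 8.

8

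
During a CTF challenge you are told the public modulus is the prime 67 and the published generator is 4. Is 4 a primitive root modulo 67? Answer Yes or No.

φ(67) = 67 − 1 = 66 = 2 · 3 · 11.
It suffices to check that the order of 4 is not a proper divisor of 66: compute 4^(66/q) for q ∈ {2, 3, 11}.
4^33 ≡ 1 (mod 67)  [q = 2: ≡ 1 ✗]
4^22 ≡ 29 (mod 67)  [q = 3: ≢ 1 ✓]
4^6 ≡ 9 (mod 67)  [q = 11: ≢ 1 ✓]
Since 4^33 ≡ 1, the order of 4 divides 33 < 66, so 4 is not a primitive root.

No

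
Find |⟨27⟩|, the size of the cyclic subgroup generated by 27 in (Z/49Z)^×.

14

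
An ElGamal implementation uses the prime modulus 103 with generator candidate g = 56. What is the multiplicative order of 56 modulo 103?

3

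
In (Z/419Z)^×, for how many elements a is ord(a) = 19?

φ(419) = 419 − 1 = 418 = 2 · 11 · 19.
In a cyclic group of order 418, there are φ(d) elements of order d for each divisor d of 418, and zero for non-divisors.
19 | 418, and φ(19) = 19 − 1 = 18.

18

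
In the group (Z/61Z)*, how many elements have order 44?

0

φ(61) = 61 − 1 = 60 = 2^2 · 3 · 5.
In a cyclic group of order 60, there are φ(d) elements of order d for each divisor d of 60, and zero for non-divisors.
44 does not divide 60, so no element of (Z/61Z)^× has order 44.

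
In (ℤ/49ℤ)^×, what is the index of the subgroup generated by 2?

2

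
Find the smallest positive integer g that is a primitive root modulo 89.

φ(89) = 89 − 1 = 88 = 2^3 · 11.
Test candidates g = 2, 3, … against the prime factors q ∈ {2, 11} of φ(89): g is a generator iff g^(88/q) ≢ 1 for every such q.
g = 2: 2^44 ≡ 1 — hits 1, so not a primitive root.
g = 3: 3^44 ≡ 88; 3^8 ≡ 64 — none is 1, so 3 is a primitive root.
Hence the least primitive root of 89 is 3.

3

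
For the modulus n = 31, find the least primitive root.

3

φ(31) = 31 − 1 = 30 = 2 · 3 · 5.
g is a primitive root iff g^(30/q) ≢ 1 (mod 31) for each prime q ∈ {2, 3, 5}.
g = 2: 2^15 ≡ 1 — hits 1, so not a primitive root.
g = 3: 3^15 ≡ 30; 3^10 ≡ 25; 3^6 ≡ 16 — none is 1, so 3 is a primitive root.
Hence the least primitive root of 31 is 3.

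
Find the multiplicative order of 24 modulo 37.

The order of 24 must divide φ(37) = 37 − 1 = 36 = 2^2 · 3^2.
Divisors of 36: 1, 2, 3, 4, 6, 9, 12, 18, 36.
Compute 24^d (mod 37) for the divisors d until we hit 1:
24^1 ≡ 24 (mod 37)
24^2 ≡ 21 (mod 37)
24^3 ≡ 23 (mod 37)
24^4 ≡ 34 (mod 37)
24^6 ≡ 11 (mod 37)
24^9 ≡ 31 (mod 37)
24^12 ≡ 10 (mod 37)
24^18 ≡ 36 (mod 37)
24^36 ≡ 1 (mod 37) ✓
The smallest such exponent is 36, so the order of 24 is 36.

36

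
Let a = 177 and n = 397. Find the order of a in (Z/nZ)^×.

12

ord(177) | φ(397) = 397 − 1 = 396 = 2^2 · 3^2 · 11.
Divisors of 396: 1, 2, 3, 4, 6, 9, 11, 12, 18, 22, 33, 36, 44, 66, 99, 132, 198, 396.
Evaluate successive powers at the divisors of 396:
177^1 ≡ 177
177^2 ≡ 363
177^3 ≡ 334
177^4 ≡ 362
177^6 ≡ 396
177^9 ≡ 63
177^11 ≡ 240
177^12 ≡ 1
So ord_397(177) = 12.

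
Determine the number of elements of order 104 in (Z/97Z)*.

φ(97) = 97 − 1 = 96 = 2^5 · 3.
In a cyclic group of order 96, there are φ(d) elements of order d for each divisor d of 96, and zero for non-divisors.
Here 96 is not a multiple of 104, so there are no elements of order 104.

0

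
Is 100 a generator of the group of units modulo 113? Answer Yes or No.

φ(113) = 113 − 1 = 112 = 2^4 · 7.
100 is a primitive root mod 113 iff 100^(φ(113)/q) ≢ 1 for every prime q | φ(113), i.e. q ∈ {2, 7}.
100^56 ≡ 1 (mod 113)  [q = 2: ≡ 1 ✗]
100^16 ≡ 49 (mod 113)  [q = 7: ≢ 1 ✓]
The check at q = 2 fails, so 100 generates a proper subgroup.

No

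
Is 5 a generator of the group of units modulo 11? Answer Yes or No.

No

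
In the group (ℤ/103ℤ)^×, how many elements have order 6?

2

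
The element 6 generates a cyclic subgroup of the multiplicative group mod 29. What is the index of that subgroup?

Since 6 ∈ (Z/29Z)^×, its order divides φ(29) = 29 − 1 = 28 = 2^2 · 7.
Divisors of 28: 1, 2, 4, 7, 14, 28.
Check 6^d mod 29 for each divisor in increasing order:
6^1 ≡ 6
6^2 ≡ 7
6^4 ≡ 20
6^7 ≡ 28
6^14 ≡ 1
So ord_29(6) = 14, hence |⟨6⟩| = 14.
The index is φ(29) / ord(6) = 28 / 14 = 2.

2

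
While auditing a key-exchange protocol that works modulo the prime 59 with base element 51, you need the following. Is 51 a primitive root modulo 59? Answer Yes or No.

No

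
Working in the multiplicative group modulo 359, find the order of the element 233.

Since 233 ∈ (Z/359Z)^×, its order divides φ(359) = 359 − 1 = 358 = 2 · 179.
Divisors of 358: 1, 2, 179, 358.
Test each divisor d:
233^1 ≡ 233 (mod 359)
233^2 ≡ 80 (mod 359)
233^179 ≡ 1 (mod 359) ✓
So ord_359(233) = 179.

179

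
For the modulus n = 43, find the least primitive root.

φ(43) = 43 − 1 = 42 = 2 · 3 · 7.
Test candidates g = 2, 3, … against the prime factors q ∈ {2, 3, 7} of φ(43): g is a generator iff g^(42/q) ≢ 1 for every such q.
g = 2: 2^21 ≡ 42; 2^14 ≡ 1 — hits 1, so not a primitive root.
g = 3: 3^21 ≡ 42; 3^14 ≡ 36; 3^6 ≡ 41 — none is 1, so 3 is a primitive root.
The smallest primitive root modulo 43 is 3.

3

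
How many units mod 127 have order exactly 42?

12

φ(127) = 127 − 1 = 126 = 2 · 3^2 · 7.
In a cyclic group of order 126, there are φ(d) elements of order d for each divisor d of 126, and zero for non-divisors.
42 = 2 · 3 · 7 divides 126, and φ(42) = 12.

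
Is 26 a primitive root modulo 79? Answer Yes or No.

No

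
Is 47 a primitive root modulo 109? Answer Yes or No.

φ(109) = 109 − 1 = 108 = 2^2 · 3^3.
47 is a primitive root mod 109 iff 47^(φ(109)/q) ≢ 1 for every prime q | φ(109), i.e. q ∈ {2, 3}.
47^54 ≡ 108 (mod 109)  [q = 2: ≢ 1 ✓]
47^36 ≡ 45 (mod 109)  [q = 3: ≢ 1 ✓]
All checks pass, so 47 has order 108 and is a primitive root modulo 109.

Yes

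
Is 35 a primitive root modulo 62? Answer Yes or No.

φ(62) = φ(2)·φ(31) = 1·30 = 30 = 2 · 3 · 5.
Test 35^(30/q) mod 62 for each prime factor q of 30:
35^15 ≡ 1 (mod 62)  [q = 2: ≡ 1 ✗]
35^10 ≡ 1 (mod 62)  [q = 3: ≡ 1 ✗]
35^6 ≡ 35 (mod 62)  [q = 5: ≢ 1 ✓]
35^15 ≡ 1 shows ord(35) | 15, strictly less than φ(62); not a primitive root.

No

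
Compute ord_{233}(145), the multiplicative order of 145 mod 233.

232

The order of 145 must divide φ(233) = 233 − 1 = 232 = 2^3 · 29.
Divisors of 232: 1, 2, 4, 8, 29, 58, 116, 232.
Evaluate successive powers at the divisors of 232:
145^1 ≡ 145 (mod 233)
145^2 ≡ 55 (mod 233)
145^4 ≡ 229 (mod 233)
145^8 ≡ 16 (mod 233)
145^29 ≡ 221 (mod 233)
145^58 ≡ 144 (mod 233)
145^116 ≡ 232 (mod 233)
145^232 ≡ 1 (mod 233) ✓
Therefore the multiplicative order of 145 modulo 233 is 232.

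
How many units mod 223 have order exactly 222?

72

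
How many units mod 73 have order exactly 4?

2

φ(73) = 73 − 1 = 72 = 2^3 · 3^2.
(Z/73Z)^× is cyclic (|G| = 72); a cyclic group of order m has exactly φ(d) elements of each order d | m, and none otherwise.
4 = 2^2 divides 72, and φ(4) = 2.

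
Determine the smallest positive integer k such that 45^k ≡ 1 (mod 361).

57

Since 45 ∈ (Z/361Z)^×, its order divides φ(361) = φ(19^2) = 19·(19−1) = 342 = 2 · 3^2 · 19.
Divisors of 342: 1, 2, 3, 6, 9, 18, 19, 38, 57, 114, 171, 342.
Compute 45^d (mod 361) for the divisors d until we hit 1:
45^1 ≡ 45 (mod 361)
45^2 ≡ 220 (mod 361)
45^3 ≡ 153 (mod 361)
45^6 ≡ 305 (mod 361)
45^9 ≡ 96 (mod 361)
45^18 ≡ 191 (mod 361)
45^19 ≡ 292 (mod 361)
45^38 ≡ 68 (mod 361)
45^57 ≡ 1 (mod 361) ✓
So ord_361(45) = 57.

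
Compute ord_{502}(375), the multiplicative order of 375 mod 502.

125

Since 375 ∈ (Z/502Z)^×, its order divides φ(502) = φ(2)·φ(251) = 1·250 = 250 = 2 · 5^3.
Divisors of 250: 1, 2, 5, 10, 25, 50, 125, 250.
Test each divisor d:
375^1 ≡ 375 (mod 502)
375^2 ≡ 65 (mod 502)
375^5 ≡ 63 (mod 502)
375^10 ≡ 455 (mod 502)
375^25 ≡ 113 (mod 502)
375^50 ≡ 219 (mod 502)
375^125 ≡ 1 (mod 502) ✓
Therefore the multiplicative order of 375 modulo 502 is 125.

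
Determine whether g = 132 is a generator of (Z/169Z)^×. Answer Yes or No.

Yes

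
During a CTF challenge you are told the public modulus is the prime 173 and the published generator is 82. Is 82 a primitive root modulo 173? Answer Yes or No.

Yes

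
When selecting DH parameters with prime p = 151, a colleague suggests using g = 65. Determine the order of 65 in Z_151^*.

ord(65) | φ(151) = 151 − 1 = 150 = 2 · 3 · 5^2.
Divisors of 150: 1, 2, 3, 5, 6, 10, 15, 25, 30, 50, 75, 150.
Check 65^d mod 151 for each divisor in increasing order:
65^1 ≡ 65 (mod 151)
65^2 ≡ 148 (mod 151)
65^3 ≡ 107 (mod 151)
65^5 ≡ 132 (mod 151)
65^6 ≡ 124 (mod 151)
65^10 ≡ 59 (mod 151)
65^15 ≡ 87 (mod 151)
65^25 ≡ 150 (mod 151)
65^30 ≡ 19 (mod 151)
65^50 ≡ 1 (mod 151) ✓
The smallest such exponent is 50, so the order of 65 is 50.

50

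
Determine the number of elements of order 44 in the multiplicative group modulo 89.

φ(89) = 89 − 1 = 88 = 2^3 · 11.
(Z/89Z)^× is cyclic (|G| = 88); a cyclic group of order m has exactly φ(d) elements of each order d | m, and none otherwise.
44 = 2^2 · 11 divides 88, and φ(44) = 20.

20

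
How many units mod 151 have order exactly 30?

φ(151) = 151 − 1 = 150 = 2 · 3 · 5^2.
In a cyclic group of order 150, there are φ(d) elements of order d for each divisor d of 150, and zero for non-divisors.
30 = 2 · 3 · 5 divides 150, and φ(30) = 8.

8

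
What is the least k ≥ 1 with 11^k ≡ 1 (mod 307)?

By Lagrange's theorem, ord_307(11) divides φ(307) = 307 − 1 = 306 = 2 · 3^2 · 17.
Divisors of 306: 1, 2, 3, 6, 9, 17, 18, 34, 51, 102, 153, 306.
Test each divisor d:
11^1 ≡ 11
11^2 ≡ 121
11^3 ≡ 103
11^6 ≡ 171
11^9 ≡ 114
11^17 ≡ 93
11^18 ≡ 102
11^34 ≡ 53
11^51 ≡ 17
11^102 ≡ 289
11^153 ≡ 1
The smallest such exponent is 153, so the order of 11 is 153.

153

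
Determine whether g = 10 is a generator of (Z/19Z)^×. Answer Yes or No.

φ(19) = 19 − 1 = 18 = 2 · 3^2.
It suffices to check that the order of 10 is not a proper divisor of 18: compute 10^(18/q) for q ∈ {2, 3}.
10^9 ≡ 18 (mod 19)  [q = 2: ≢ 1 ✓]
10^6 ≡ 11 (mod 19)  [q = 3: ≢ 1 ✓]
All checks pass, so 10 has order 18 and is a primitive root modulo 19.

Yes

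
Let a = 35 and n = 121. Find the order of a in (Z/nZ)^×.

By Lagrange's theorem, ord_121(35) divides φ(121) = φ(11^2) = 11·(11−1) = 110 = 2 · 5 · 11.
Divisors of 110: 1, 2, 5, 10, 11, 22, 55, 110.
Compute 35^d (mod 121) for the divisors d until we hit 1:
35^1 ≡ 35 (mod 121)
35^2 ≡ 15 (mod 121)
35^5 ≡ 10 (mod 121)
35^10 ≡ 100 (mod 121)
35^11 ≡ 112 (mod 121)
35^22 ≡ 81 (mod 121)
35^55 ≡ 120 (mod 121)
35^110 ≡ 1 (mod 121) ✓
Hence ord(35) = 110.

110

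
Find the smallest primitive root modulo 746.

φ(746) = φ(2)·φ(373) = 1·372 = 372 = 2^2 · 3 · 31.
g is a primitive root iff g^(372/q) ≢ 1 (mod 746) for each prime q ∈ {2, 3, 31}.
g = 2: gcd(2, 746) = 2 > 1, not a unit — skip.
g = 3: 3^186 ≡ 1 — hits 1, so not a primitive root.
g = 4: gcd(4, 746) = 2 > 1, not a unit — skip.
g = 5: 5^186 ≡ 745; 5^124 ≡ 657; 5^12 ≡ 189 — none is 1, so 5 is a primitive root.
The smallest primitive root modulo 746 is 5.

5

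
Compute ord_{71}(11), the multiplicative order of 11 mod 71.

ord(11) | φ(71) = 71 − 1 = 70 = 2 · 5 · 7.
Divisors of 70: 1, 2, 5, 7, 10, 14, 35, 70.
Compute 11^d (mod 71) for the divisors d until we hit 1:
11^1 ≡ 11 (mod 71)
11^2 ≡ 50 (mod 71)
11^5 ≡ 23 (mod 71)
11^7 ≡ 14 (mod 71)
11^10 ≡ 32 (mod 71)
11^14 ≡ 54 (mod 71)
11^35 ≡ 70 (mod 71)
11^70 ≡ 1 (mod 71) ✓
Hence ord(11) = 70.

70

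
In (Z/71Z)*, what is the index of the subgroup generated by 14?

7

By Lagrange's theorem, ord_71(14) divides φ(71) = 71 − 1 = 70 = 2 · 5 · 7.
Divisors of 70: 1, 2, 5, 7, 10, 14, 35, 70.
Compute 14^d (mod 71) for the divisors d until we hit 1:
14^1 ≡ 14 (mod 71)
14^2 ≡ 54 (mod 71)
14^5 ≡ 70 (mod 71)
14^7 ≡ 17 (mod 71)
14^10 ≡ 1 (mod 71) ✓
So ord_71(14) = 10, hence |⟨14⟩| = 10.
Index = |(Z/71Z)^×| / |⟨14⟩| = 70 / 10 = 7.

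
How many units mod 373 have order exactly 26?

φ(373) = 373 − 1 = 372 = 2^2 · 3 · 31.
(Z/373Z)^× is cyclic (|G| = 372); a cyclic group of order m has exactly φ(d) elements of each order d | m, and none otherwise.
26 does not divide 372, so no element of (Z/373Z)^× has order 26.

0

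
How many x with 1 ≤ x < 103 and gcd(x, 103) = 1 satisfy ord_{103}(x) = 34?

φ(103) = 103 − 1 = 102 = 2 · 3 · 17.
Since (Z/103Z)^× is cyclic of order 102, the number of elements of order d is φ(d) when d | 102 and 0 otherwise.
34 = 2 · 17 divides 102, and φ(34) = 16.

16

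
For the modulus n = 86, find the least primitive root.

φ(86) = φ(2)·φ(43) = 1·42 = 42 = 2 · 3 · 7.
g is a primitive root iff g^(42/q) ≢ 1 (mod 86) for each prime q ∈ {2, 3, 7}.
g = 2: gcd(2, 86) = 2 > 1, not a unit — skip.
g = 3: 3^21 ≡ 85; 3^14 ≡ 79; 3^6 ≡ 41 — none is 1, so 3 is a primitive root.
The smallest primitive root modulo 86 is 3.

3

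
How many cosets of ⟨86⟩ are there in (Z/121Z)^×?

2

By Lagrange's theorem, ord_121(86) divides φ(121) = φ(11^2) = 11·(11−1) = 110 = 2 · 5 · 11.
Divisors of 110: 1, 2, 5, 10, 11, 22, 55, 110.
Compute 86^d (mod 121) for the divisors d until we hit 1:
86^1 ≡ 86 (mod 121)
86^2 ≡ 15 (mod 121)
86^5 ≡ 111 (mod 121)
86^10 ≡ 100 (mod 121)
86^11 ≡ 9 (mod 121)
86^22 ≡ 81 (mod 121)
86^55 ≡ 1 (mod 121) ✓
So ord_121(86) = 55, hence |⟨86⟩| = 55.
[(Z/121Z)^× : ⟨86⟩] = 110/55 = 2.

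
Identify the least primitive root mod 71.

φ(71) = 71 − 1 = 70 = 2 · 5 · 7.
Test candidates g = 2, 3, … against the prime factors q ∈ {2, 5, 7} of φ(71): g is a generator iff g^(70/q) ≢ 1 for every such q.
g = 2: 2^35 ≡ 1 — hits 1, so not a primitive root.
g = 3: 3^35 ≡ 1 — hits 1, so not a primitive root.
g = 4: 4^35 ≡ 1 — hits 1, so not a primitive root.
g = 5: 5^35 ≡ 1 — hits 1, so not a primitive root.
g = 6: 6^35 ≡ 1 — hits 1, so not a primitive root.
g = 7: 7^35 ≡ 70; 7^14 ≡ 54; 7^10 ≡ 45 — none is 1, so 7 is a primitive root.
The smallest primitive root modulo 71 is 7.

7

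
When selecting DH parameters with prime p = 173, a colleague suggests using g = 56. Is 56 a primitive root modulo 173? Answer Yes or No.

φ(173) = 173 − 1 = 172 = 2^2 · 43.
An element g generates (Z/173Z)^× iff g^(172/q) ≢ 1 (mod 173) for each prime q ∈ {2, 43}.
56^86 ≡ 1 (mod 173)  [q = 2: ≡ 1 ✗]
56^4 ≡ 138 (mod 173)  [q = 43: ≢ 1 ✓]
Since 56^86 ≡ 1, the order of 56 divides 86 < 172, so 56 is not a primitive root.

No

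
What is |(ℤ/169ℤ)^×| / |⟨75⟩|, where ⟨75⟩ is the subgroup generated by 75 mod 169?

2

The order of 75 must divide φ(169) = φ(13^2) = 13·(13−1) = 156 = 2^2 · 3 · 13.
Divisors of 156: 1, 2, 3, 4, 6, 12, 13, 26, 39, 52, 78, 156.
Compute 75^d (mod 169) for the divisors d until we hit 1:
75^1 ≡ 75
75^2 ≡ 48
75^3 ≡ 51
75^4 ≡ 107
75^6 ≡ 66
75^12 ≡ 131
75^13 ≡ 23
75^26 ≡ 22
75^39 ≡ 168
75^52 ≡ 146
75^78 ≡ 1
The order of 75 is 78, so the subgroup it generates has 78 elements.
The index is φ(169) / ord(75) = 156 / 78 = 2.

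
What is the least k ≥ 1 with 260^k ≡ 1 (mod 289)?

272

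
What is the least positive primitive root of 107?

2

φ(107) = 107 − 1 = 106 = 2 · 53.
g is a primitive root iff g^(106/q) ≢ 1 (mod 107) for each prime q ∈ {2, 53}.
g = 2: 2^53 ≡ 106; 2^2 ≡ 4 — none is 1, so 2 is a primitive root.
Hence the least primitive root of 107 is 2.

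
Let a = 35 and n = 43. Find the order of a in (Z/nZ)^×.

7

ord(35) | φ(43) = 43 − 1 = 42 = 2 · 3 · 7.
Divisors of 42: 1, 2, 3, 6, 7, 14, 21, 42.
Check 35^d mod 43 for each divisor in increasing order:
35^1 ≡ 35
35^2 ≡ 21
35^3 ≡ 4
35^6 ≡ 16
35^7 ≡ 1
The smallest such exponent is 7, so the order of 35 is 7.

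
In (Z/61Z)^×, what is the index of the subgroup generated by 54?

The order of 54 must divide φ(61) = 61 − 1 = 60 = 2^2 · 3 · 5.
Divisors of 60: 1, 2, 3, 4, 5, 6, 10, 12, 15, 20, 30, 60.
Test each divisor d:
54^1 ≡ 54 (mod 61)
54^2 ≡ 49 (mod 61)
54^3 ≡ 23 (mod 61)
54^4 ≡ 22 (mod 61)
54^5 ≡ 29 (mod 61)
54^6 ≡ 41 (mod 61)
54^10 ≡ 48 (mod 61)
54^12 ≡ 34 (mod 61)
54^15 ≡ 50 (mod 61)
54^20 ≡ 47 (mod 61)
54^30 ≡ 60 (mod 61)
54^60 ≡ 1 (mod 61) ✓
So ord_61(54) = 60, hence |⟨54⟩| = 60.
Index = |(Z/61Z)^×| / |⟨54⟩| = 60 / 60 = 1.

1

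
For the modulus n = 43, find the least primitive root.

3

φ(43) = 43 − 1 = 42 = 2 · 3 · 7.
g is a primitive root iff g^(42/q) ≢ 1 (mod 43) for each prime q ∈ {2, 3, 7}.
g = 2: 2^21 ≡ 42; 2^14 ≡ 1 — hits 1, so not a primitive root.
g = 3: 3^21 ≡ 42; 3^14 ≡ 36; 3^6 ≡ 41 — none is 1, so 3 is a primitive root.
Hence the least primitive root of 43 is 3.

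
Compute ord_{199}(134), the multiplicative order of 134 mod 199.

ord(134) | φ(199) = 199 − 1 = 198 = 2 · 3^2 · 11.
Divisors of 198: 1, 2, 3, 6, 9, 11, 18, 22, 33, 66, 99, 198.
Compute 134^d (mod 199) for the divisors d until we hit 1:
134^1 ≡ 134 (mod 199)
134^2 ≡ 46 (mod 199)
134^3 ≡ 194 (mod 199)
134^6 ≡ 25 (mod 199)
134^9 ≡ 74 (mod 199)
134^11 ≡ 21 (mod 199)
134^18 ≡ 103 (mod 199)
134^22 ≡ 43 (mod 199)
134^33 ≡ 107 (mod 199)
134^66 ≡ 106 (mod 199)
134^99 ≡ 198 (mod 199)
134^198 ≡ 1 (mod 199) ✓
So ord_199(134) = 198.

198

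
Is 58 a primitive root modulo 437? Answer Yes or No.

No

437 = 19 · 23 is a product of two distinct odd primes, so (Z/437Z)^× ≅ (Z/19Z)^× × (Z/23Z)^× is not cyclic.
No primitive root modulo 437 exists; in particular 58 is not one.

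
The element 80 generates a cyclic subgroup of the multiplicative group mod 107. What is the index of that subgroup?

1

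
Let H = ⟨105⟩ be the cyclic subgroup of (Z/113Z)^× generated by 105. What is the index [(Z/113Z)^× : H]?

The order of 105 must divide φ(113) = 113 − 1 = 112 = 2^4 · 7.
Divisors of 112: 1, 2, 4, 7, 8, 14, 16, 28, 56, 112.
Test each divisor d:
105^1 ≡ 105 (mod 113)
105^2 ≡ 64 (mod 113)
105^4 ≡ 28 (mod 113)
105^7 ≡ 15 (mod 113)
105^8 ≡ 106 (mod 113)
105^14 ≡ 112 (mod 113)
105^16 ≡ 49 (mod 113)
105^28 ≡ 1 (mod 113) ✓
So ord_113(105) = 28, hence |⟨105⟩| = 28.
Index = |(Z/113Z)^×| / |⟨105⟩| = 112 / 28 = 4.

4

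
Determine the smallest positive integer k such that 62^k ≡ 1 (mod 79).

13

By Lagrange's theorem, ord_79(62) divides φ(79) = 79 − 1 = 78 = 2 · 3 · 13.
Divisors of 78: 1, 2, 3, 6, 13, 26, 39, 78.
Evaluate successive powers at the divisors of 78:
62^1 ≡ 62
62^2 ≡ 52
62^3 ≡ 64
62^6 ≡ 67
62^13 ≡ 1
Hence ord(62) = 13.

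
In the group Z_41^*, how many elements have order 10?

4

φ(41) = 41 − 1 = 40 = 2^3 · 5.
Since (Z/41Z)^× is cyclic of order 40, the number of elements of order d is φ(d) when d | 40 and 0 otherwise.
10 = 2 · 5 divides 40, and φ(10) = 4.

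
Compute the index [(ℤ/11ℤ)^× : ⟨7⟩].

The order of 7 must divide φ(11) = 11 − 1 = 10 = 2 · 5.
Divisors of 10: 1, 2, 5, 10.
Evaluate successive powers at the divisors of 10:
7^1 ≡ 7 (mod 11)
7^2 ≡ 5 (mod 11)
7^5 ≡ 10 (mod 11)
7^10 ≡ 1 (mod 11) ✓
So ord_11(7) = 10, hence |⟨7⟩| = 10.
Index = |(Z/11Z)^×| / |⟨7⟩| = 10 / 10 = 1.

1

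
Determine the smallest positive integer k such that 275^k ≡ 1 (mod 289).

272

By Lagrange's theorem, ord_289(275) divides φ(289) = φ(17^2) = 17·(17−1) = 272 = 2^4 · 17.
Divisors of 272: 1, 2, 4, 8, 16, 17, 34, 68, 136, 272.
Test each divisor d:
275^1 ≡ 275
275^2 ≡ 196
275^4 ≡ 268
275^8 ≡ 152
275^16 ≡ 273
275^17 ≡ 224
275^34 ≡ 179
275^68 ≡ 251
275^136 ≡ 288
275^272 ≡ 1
The smallest such exponent is 272, so the order of 275 is 272.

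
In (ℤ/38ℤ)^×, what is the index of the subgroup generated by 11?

6

By Lagrange's theorem, ord_38(11) divides φ(38) = φ(2)·φ(19) = 1·18 = 18 = 2 · 3^2.
Divisors of 18: 1, 2, 3, 6, 9, 18.
Evaluate successive powers at the divisors of 18:
11^1 ≡ 11 (mod 38)
11^2 ≡ 7 (mod 38)
11^3 ≡ 1 (mod 38) ✓
So ord_38(11) = 3, hence |⟨11⟩| = 3.
Index = |(Z/38Z)^×| / |⟨11⟩| = 18 / 3 = 6.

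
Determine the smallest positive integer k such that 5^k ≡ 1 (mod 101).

25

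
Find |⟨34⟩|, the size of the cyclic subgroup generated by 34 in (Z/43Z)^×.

The order of 34 must divide φ(43) = 43 − 1 = 42 = 2 · 3 · 7.
Divisors of 42: 1, 2, 3, 6, 7, 14, 21, 42.
Compute 34^d (mod 43) for the divisors d until we hit 1:
34^1 ≡ 34
34^2 ≡ 38
34^3 ≡ 2
34^6 ≡ 4
34^7 ≡ 7
34^14 ≡ 6
34^21 ≡ 42
34^42 ≡ 1
So ord_43(34) = 42.

42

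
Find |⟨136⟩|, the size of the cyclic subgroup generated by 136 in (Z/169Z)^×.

The order of 136 must divide φ(169) = φ(13^2) = 13·(13−1) = 156 = 2^2 · 3 · 13.
Divisors of 156: 1, 2, 3, 4, 6, 12, 13, 26, 39, 52, 78, 156.
Test each divisor d:
136^1 ≡ 136 (mod 169)
136^2 ≡ 75 (mod 169)
136^3 ≡ 60 (mod 169)
136^4 ≡ 48 (mod 169)
136^6 ≡ 51 (mod 169)
136^12 ≡ 66 (mod 169)
136^13 ≡ 19 (mod 169)
136^26 ≡ 23 (mod 169)
136^39 ≡ 99 (mod 169)
136^52 ≡ 22 (mod 169)
136^78 ≡ 168 (mod 169)
136^156 ≡ 1 (mod 169) ✓
The smallest such exponent is 156, so the order of 136 is 156.

156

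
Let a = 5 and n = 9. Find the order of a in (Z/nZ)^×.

6

The order of 5 must divide φ(9) = φ(3^2) = 3·(3−1) = 6 = 2 · 3.
Divisors of 6: 1, 2, 3, 6.
Compute 5^d (mod 9) for the divisors d until we hit 1:
5^1 ≡ 5 (mod 9)
5^2 ≡ 7 (mod 9)
5^3 ≡ 8 (mod 9)
5^6 ≡ 1 (mod 9) ✓
The smallest such exponent is 6, so the order of 5 is 6.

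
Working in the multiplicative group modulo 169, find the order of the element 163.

The order of 163 must divide φ(169) = φ(13^2) = 13·(13−1) = 156 = 2^2 · 3 · 13.
Divisors of 156: 1, 2, 3, 4, 6, 12, 13, 26, 39, 52, 78, 156.
Evaluate successive powers at the divisors of 156:
163^1 ≡ 163 (mod 169)
163^2 ≡ 36 (mod 169)
163^3 ≡ 122 (mod 169)
163^4 ≡ 113 (mod 169)
163^6 ≡ 12 (mod 169)
163^12 ≡ 144 (mod 169)
163^13 ≡ 150 (mod 169)
163^26 ≡ 23 (mod 169)
163^39 ≡ 70 (mod 169)
163^52 ≡ 22 (mod 169)
163^78 ≡ 168 (mod 169)
163^156 ≡ 1 (mod 169) ✓
Therefore the multiplicative order of 163 modulo 169 is 156.

156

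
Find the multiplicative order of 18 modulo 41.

5

ord(18) | φ(41) = 41 − 1 = 40 = 2^3 · 5.
Divisors of 40: 1, 2, 4, 5, 8, 10, 20, 40.
Test each divisor d:
18^1 ≡ 18
18^2 ≡ 37
18^4 ≡ 16
18^5 ≡ 1
So ord_41(18) = 5.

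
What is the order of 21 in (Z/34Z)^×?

4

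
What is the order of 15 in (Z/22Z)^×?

By Lagrange's theorem, ord_22(15) divides φ(22) = φ(2)·φ(11) = 1·10 = 10 = 2 · 5.
Divisors of 10: 1, 2, 5, 10.
Evaluate successive powers at the divisors of 10:
15^1 ≡ 15 (mod 22)
15^2 ≡ 5 (mod 22)
15^5 ≡ 1 (mod 22) ✓
Hence ord(15) = 5.

5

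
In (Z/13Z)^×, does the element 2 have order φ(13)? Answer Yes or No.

Yes

φ(13) = 13 − 1 = 12 = 2^2 · 3.
It suffices to check that the order of 2 is not a proper divisor of 12: compute 2^(12/q) for q ∈ {2, 3}.
2^6 ≡ 12 (mod 13)  [q = 2: ≢ 1 ✓]
2^4 ≡ 3 (mod 13)  [q = 3: ≢ 1 ✓]
All checks pass, so 2 has order 12 and is a primitive root modulo 13.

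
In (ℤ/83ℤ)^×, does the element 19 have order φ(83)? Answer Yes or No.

Yes

φ(83) = 83 − 1 = 82 = 2 · 41.
It suffices to check that the order of 19 is not a proper divisor of 82: compute 19^(82/q) for q ∈ {2, 41}.
19^41 ≡ 82 (mod 83)  [q = 2: ≢ 1 ✓]
19^2 ≡ 29 (mod 83)  [q = 41: ≢ 1 ✓]
None equal 1, so ord_83(19) = 82: 19 is a primitive root.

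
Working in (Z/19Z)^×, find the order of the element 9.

By Lagrange's theorem, ord_19(9) divides φ(19) = 19 − 1 = 18 = 2 · 3^2.
Divisors of 18: 1, 2, 3, 6, 9, 18.
Check 9^d mod 19 for each divisor in increasing order:
9^1 ≡ 9 (mod 19)
9^2 ≡ 5 (mod 19)
9^3 ≡ 7 (mod 19)
9^6 ≡ 11 (mod 19)
9^9 ≡ 1 (mod 19) ✓
Hence ord(9) = 9.

9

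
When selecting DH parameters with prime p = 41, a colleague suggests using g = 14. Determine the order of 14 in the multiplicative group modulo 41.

8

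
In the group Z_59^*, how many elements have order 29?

28

φ(59) = 59 − 1 = 58 = 2 · 29.
(Z/59Z)^× is cyclic (|G| = 58); a cyclic group of order m has exactly φ(d) elements of each order d | m, and none otherwise.
29 | 58, and φ(29) = 29 − 1 = 28.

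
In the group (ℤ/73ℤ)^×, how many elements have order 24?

8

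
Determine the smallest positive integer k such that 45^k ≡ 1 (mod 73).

72

Since 45 ∈ (Z/73Z)^×, its order divides φ(73) = 73 − 1 = 72 = 2^3 · 3^2.
Divisors of 72: 1, 2, 3, 4, 6, 8, 9, 12, 18, 24, 36, 72.
Check 45^d mod 73 for each divisor in increasing order:
45^1 ≡ 45
45^2 ≡ 54
45^3 ≡ 21
45^4 ≡ 69
45^6 ≡ 3
45^8 ≡ 16
45^9 ≡ 63
45^12 ≡ 9
45^18 ≡ 27
45^24 ≡ 8
45^36 ≡ 72
45^72 ≡ 1
So ord_73(45) = 72.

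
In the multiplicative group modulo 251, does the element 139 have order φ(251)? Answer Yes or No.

φ(251) = 251 − 1 = 250 = 2 · 5^3.
An element g generates (Z/251Z)^× iff g^(250/q) ≢ 1 (mod 251) for each prime q ∈ {2, 5}.
139^125 ≡ 250 (mod 251)  [q = 2: ≢ 1 ✓]
139^50 ≡ 113 (mod 251)  [q = 5: ≢ 1 ✓]
None equal 1, so ord_251(139) = 250: 139 is a primitive root.

Yes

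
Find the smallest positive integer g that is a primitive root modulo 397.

φ(397) = 397 − 1 = 396 = 2^2 · 3^2 · 11.
Test candidates g = 2, 3, … against the prime factors q ∈ {2, 3, 11} of φ(397): g is a generator iff g^(396/q) ≢ 1 for every such q.
g = 2: 2^198 ≡ 396; 2^132 ≡ 1 — hits 1, so not a primitive root.
g = 3: 3^198 ≡ 1 — hits 1, so not a primitive root.
g = 4: 4^198 ≡ 1 — hits 1, so not a primitive root.
g = 5: 5^198 ≡ 396; 5^132 ≡ 362; 5^36 ≡ 290 — none is 1, so 5 is a primitive root.
The smallest primitive root modulo 397 is 5.

5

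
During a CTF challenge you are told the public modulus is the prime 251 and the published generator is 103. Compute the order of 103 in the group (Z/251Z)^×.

125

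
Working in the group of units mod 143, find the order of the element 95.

Since 95 ∈ (Z/143Z)^×, its order divides φ(143) = φ(11·13) = (11−1)·(13−1) = 10·12 = 120 = 2^3 · 3 · 5.
Divisors of 120: 1, 2, 3, 4, 5, 6, 8, 10, 12, 15, 20, 24, 30, 40, 60, 120.
Compute 95^d (mod 143) for the divisors d until we hit 1:
95^1 ≡ 95 (mod 143)
95^2 ≡ 16 (mod 143)
95^3 ≡ 90 (mod 143)
95^4 ≡ 113 (mod 143)
95^5 ≡ 10 (mod 143)
95^6 ≡ 92 (mod 143)
95^8 ≡ 42 (mod 143)
95^10 ≡ 100 (mod 143)
95^12 ≡ 27 (mod 143)
95^15 ≡ 142 (mod 143)
95^20 ≡ 133 (mod 143)
95^24 ≡ 14 (mod 143)
95^30 ≡ 1 (mod 143) ✓
The smallest such exponent is 30, so the order of 95 is 30.

30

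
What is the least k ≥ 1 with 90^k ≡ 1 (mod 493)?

ord(90) | φ(493) = φ(17·29) = (17−1)·(29−1) = 16·28 = 448 = 2^6 · 7.
Divisors of 448: 1, 2, 4, 7, 8, 14, 16, 28, 32, 56, 64, 112, 224, 448.
Test each divisor d:
90^1 ≡ 90 (mod 493)
90^2 ≡ 212 (mod 493)
90^4 ≡ 81 (mod 493)
90^7 ≡ 418 (mod 493)
90^8 ≡ 152 (mod 493)
90^14 ≡ 202 (mod 493)
90^16 ≡ 426 (mod 493)
90^28 ≡ 378 (mod 493)
90^32 ≡ 52 (mod 493)
90^56 ≡ 407 (mod 493)
90^64 ≡ 239 (mod 493)
90^112 ≡ 1 (mod 493) ✓
Therefore the multiplicative order of 90 modulo 493 is 112.

112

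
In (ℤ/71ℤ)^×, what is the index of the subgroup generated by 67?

1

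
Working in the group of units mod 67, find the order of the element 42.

By Lagrange's theorem, ord_67(42) divides φ(67) = 67 − 1 = 66 = 2 · 3 · 11.
Divisors of 66: 1, 2, 3, 6, 11, 22, 33, 66.
Evaluate successive powers at the divisors of 66:
42^1 ≡ 42
42^2 ≡ 22
42^3 ≡ 53
42^6 ≡ 62
42^11 ≡ 66
42^22 ≡ 1
Therefore the multiplicative order of 42 modulo 67 is 22.

22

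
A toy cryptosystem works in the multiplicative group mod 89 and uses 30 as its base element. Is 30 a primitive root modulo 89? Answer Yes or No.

Yes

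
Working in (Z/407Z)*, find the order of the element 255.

90

The order of 255 must divide φ(407) = φ(11·37) = (11−1)·(37−1) = 10·36 = 360 = 2^3 · 3^2 · 5.
Divisors of 360: 1, 2, 3, 4, 5, 6, 8, 9, 10, 12, 15, 18, 20, 24, 30, 36, 40, 45, 60, 72, 90, 120, 180, 360.
Test each divisor d:
255^1 ≡ 255 (mod 407)
255^2 ≡ 312 (mod 407)
255^3 ≡ 195 (mod 407)
255^4 ≡ 71 (mod 407)
255^5 ≡ 197 (mod 407)
255^6 ≡ 174 (mod 407)
255^8 ≡ 157 (mod 407)
255^9 ≡ 149 (mod 407)
255^10 ≡ 144 (mod 407)
255^12 ≡ 158 (mod 407)
255^15 ≡ 285 (mod 407)
255^18 ≡ 223 (mod 407)
255^20 ≡ 386 (mod 407)
255^24 ≡ 137 (mod 407)
255^30 ≡ 232 (mod 407)
255^36 ≡ 75 (mod 407)
255^40 ≡ 34 (mod 407)
255^45 ≡ 186 (mod 407)
255^60 ≡ 100 (mod 407)
255^72 ≡ 334 (mod 407)
255^90 ≡ 1 (mod 407) ✓
The smallest such exponent is 90, so the order of 255 is 90.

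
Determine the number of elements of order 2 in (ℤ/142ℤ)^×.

φ(142) = φ(2)·φ(71) = 1·70 = 70 = 2 · 5 · 7.
(Z/142Z)^× is cyclic (|G| = 70); a cyclic group of order m has exactly φ(d) elements of each order d | m, and none otherwise.
2 | 70, and φ(2) = 2 − 1 = 1.

1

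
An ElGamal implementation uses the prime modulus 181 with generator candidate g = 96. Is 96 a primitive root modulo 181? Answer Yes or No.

φ(181) = 181 − 1 = 180 = 2^2 · 3^2 · 5.
It suffices to check that the order of 96 is not a proper divisor of 180: compute 96^(180/q) for q ∈ {2, 3, 5}.
96^90 ≡ 180 (mod 181)  [q = 2: ≢ 1 ✓]
96^60 ≡ 48 (mod 181)  [q = 3: ≢ 1 ✓]
96^36 ≡ 59 (mod 181)  [q = 5: ≢ 1 ✓]
Every test exponent gives a nontrivial residue, hence 96 generates the full group.

Yes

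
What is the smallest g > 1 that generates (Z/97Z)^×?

5

φ(97) = 97 − 1 = 96 = 2^5 · 3.
g is a primitive root iff g^(96/q) ≢ 1 (mod 97) for each prime q ∈ {2, 3}.
g = 2: 2^48 ≡ 1 — hits 1, so not a primitive root.
g = 3: 3^48 ≡ 1 — hits 1, so not a primitive root.
g = 4: 4^48 ≡ 1 — hits 1, so not a primitive root.
g = 5: 5^48 ≡ 96; 5^32 ≡ 35 — none is 1, so 5 is a primitive root.
Hence the least primitive root of 97 is 5.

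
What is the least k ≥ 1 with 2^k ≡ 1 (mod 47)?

23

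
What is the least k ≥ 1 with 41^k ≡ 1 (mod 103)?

ord(41) | φ(103) = 103 − 1 = 102 = 2 · 3 · 17.
Divisors of 102: 1, 2, 3, 6, 17, 34, 51, 102.
Check 41^d mod 103 for each divisor in increasing order:
41^1 ≡ 41 (mod 103)
41^2 ≡ 33 (mod 103)
41^3 ≡ 14 (mod 103)
41^6 ≡ 93 (mod 103)
41^17 ≡ 56 (mod 103)
41^34 ≡ 46 (mod 103)
41^51 ≡ 1 (mod 103) ✓
Therefore the multiplicative order of 41 modulo 103 is 51.

51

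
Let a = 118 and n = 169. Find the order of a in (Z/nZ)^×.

13

The order of 118 must divide φ(169) = φ(13^2) = 13·(13−1) = 156 = 2^2 · 3 · 13.
Divisors of 156: 1, 2, 3, 4, 6, 12, 13, 26, 39, 52, 78, 156.
Test each divisor d:
118^1 ≡ 118 (mod 169)
118^2 ≡ 66 (mod 169)
118^3 ≡ 14 (mod 169)
118^4 ≡ 131 (mod 169)
118^6 ≡ 27 (mod 169)
118^12 ≡ 53 (mod 169)
118^13 ≡ 1 (mod 169) ✓
So ord_169(118) = 13.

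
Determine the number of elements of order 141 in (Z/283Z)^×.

92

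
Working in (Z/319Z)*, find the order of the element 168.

ord(168) | φ(319) = φ(11·29) = (11−1)·(29−1) = 10·28 = 280 = 2^3 · 5 · 7.
Divisors of 280: 1, 2, 4, 5, 7, 8, 10, 14, 20, 28, 35, 40, 56, 70, 140, 280.
Check 168^d mod 319 for each divisor in increasing order:
168^1 ≡ 168 (mod 319)
168^2 ≡ 152 (mod 319)
168^4 ≡ 136 (mod 319)
168^5 ≡ 199 (mod 319)
168^7 ≡ 262 (mod 319)
168^8 ≡ 313 (mod 319)
168^10 ≡ 45 (mod 319)
168^14 ≡ 59 (mod 319)
168^20 ≡ 111 (mod 319)
168^28 ≡ 291 (mod 319)
168^35 ≡ 1 (mod 319) ✓
Hence ord(168) = 35.

35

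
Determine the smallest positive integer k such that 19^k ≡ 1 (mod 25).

ord(19) | φ(25) = φ(5^2) = 5·(5−1) = 20 = 2^2 · 5.
Divisors of 20: 1, 2, 4, 5, 10, 20.
Compute 19^d (mod 25) for the divisors d until we hit 1:
19^1 ≡ 19 (mod 25)
19^2 ≡ 11 (mod 25)
19^4 ≡ 21 (mod 25)
19^5 ≡ 24 (mod 25)
19^10 ≡ 1 (mod 25) ✓
Hence ord(19) = 10.

10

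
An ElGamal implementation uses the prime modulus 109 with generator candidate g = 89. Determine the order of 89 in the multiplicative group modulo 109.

ord(89) | φ(109) = 109 − 1 = 108 = 2^2 · 3^3.
Divisors of 108: 1, 2, 3, 4, 6, 9, 12, 18, 27, 36, 54, 108.
Compute 89^d (mod 109) for the divisors d until we hit 1:
89^1 ≡ 89
89^2 ≡ 73
89^3 ≡ 66
89^4 ≡ 97
89^6 ≡ 105
89^9 ≡ 63
89^12 ≡ 16
89^18 ≡ 45
89^27 ≡ 1
Therefore the multiplicative order of 89 modulo 109 is 27.

27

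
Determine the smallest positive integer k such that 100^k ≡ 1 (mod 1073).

ord(100) | φ(1073) = φ(29·37) = (29−1)·(37−1) = 28·36 = 1008 = 2^4 · 3^2 · 7.
Divisors of 1008: 1, 2, 3, 4, 6, 7, 8, 9, 12, 14, 16, 18, 21, 24, 28, 36, 42, 48, 56, 63, 72, 84, 112, 126, 144, 168, 252, 336, 504, 1008.
Check 100^d mod 1073 for each divisor in increasing order:
100^1 ≡ 100 (mod 1073)
100^2 ≡ 343 (mod 1073)
100^3 ≡ 1037 (mod 1073)
100^4 ≡ 692 (mod 1073)
100^6 ≡ 223 (mod 1073)
100^7 ≡ 840 (mod 1073)
100^8 ≡ 306 (mod 1073)
100^9 ≡ 556 (mod 1073)
100^12 ≡ 371 (mod 1073)
100^14 ≡ 639 (mod 1073)
100^16 ≡ 285 (mod 1073)
100^18 ≡ 112 (mod 1073)
100^21 ≡ 260 (mod 1073)
100^24 ≡ 297 (mod 1073)
100^28 ≡ 581 (mod 1073)
100^36 ≡ 741 (mod 1073)
100^42 ≡ 1 (mod 1073) ✓
The smallest such exponent is 42, so the order of 100 is 42.

42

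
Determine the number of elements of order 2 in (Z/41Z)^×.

φ(41) = 41 − 1 = 40 = 2^3 · 5.
Since (Z/41Z)^× is cyclic of order 40, the number of elements of order d is φ(d) when d | 40 and 0 otherwise.
2 | 40, and φ(2) = 2 − 1 = 1.

1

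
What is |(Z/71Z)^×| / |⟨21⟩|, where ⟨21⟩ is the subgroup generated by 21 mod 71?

1

By Lagrange's theorem, ord_71(21) divides φ(71) = 71 − 1 = 70 = 2 · 5 · 7.
Divisors of 70: 1, 2, 5, 7, 10, 14, 35, 70.
Check 21^d mod 71 for each divisor in increasing order:
21^1 ≡ 21 (mod 71)
21^2 ≡ 15 (mod 71)
21^5 ≡ 39 (mod 71)
21^7 ≡ 17 (mod 71)
21^10 ≡ 30 (mod 71)
21^14 ≡ 5 (mod 71)
21^35 ≡ 70 (mod 71)
21^70 ≡ 1 (mod 71) ✓
Thus |⟨21⟩| = ord(21) = 70.
[(Z/71Z)^× : ⟨21⟩] = 70/70 = 1.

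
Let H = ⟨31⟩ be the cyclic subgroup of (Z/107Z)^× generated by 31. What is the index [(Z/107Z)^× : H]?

The order of 31 must divide φ(107) = 107 − 1 = 106 = 2 · 53.
Divisors of 106: 1, 2, 53, 106.
Test each divisor d:
31^1 ≡ 31 (mod 107)
31^2 ≡ 105 (mod 107)
31^53 ≡ 106 (mod 107)
31^106 ≡ 1 (mod 107) ✓
Thus |⟨31⟩| = ord(31) = 106.
Index = |(Z/107Z)^×| / |⟨31⟩| = 106 / 106 = 1.

1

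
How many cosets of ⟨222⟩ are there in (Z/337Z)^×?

The order of 222 must divide φ(337) = 337 − 1 = 336 = 2^4 · 3 · 7.
Divisors of 336: 1, 2, 3, 4, 6, 7, 8, 12, 14, 16, 21, 24, 28, 42, 48, 56, 84, 112, 168, 336.
Evaluate successive powers at the divisors of 336:
222^1 ≡ 222 (mod 337)
222^2 ≡ 82 (mod 337)
222^3 ≡ 6 (mod 337)
222^4 ≡ 321 (mod 337)
222^6 ≡ 36 (mod 337)
222^7 ≡ 241 (mod 337)
222^8 ≡ 256 (mod 337)
222^12 ≡ 285 (mod 337)
222^14 ≡ 117 (mod 337)
222^16 ≡ 158 (mod 337)
222^21 ≡ 226 (mod 337)
222^24 ≡ 8 (mod 337)
222^28 ≡ 209 (mod 337)
222^42 ≡ 189 (mod 337)
222^48 ≡ 64 (mod 337)
222^56 ≡ 208 (mod 337)
222^84 ≡ 336 (mod 337)
222^112 ≡ 128 (mod 337)
222^168 ≡ 1 (mod 337) ✓
The order of 222 is 168, so the subgroup it generates has 168 elements.
The index is φ(337) / ord(222) = 336 / 168 = 2.

2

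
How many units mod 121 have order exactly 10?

φ(121) = φ(11^2) = 11·(11−1) = 110 = 2 · 5 · 11.
Since (Z/121Z)^× is cyclic of order 110, the number of elements of order d is φ(d) when d | 110 and 0 otherwise.
10 = 2 · 5 divides 110, and φ(10) = 4.

4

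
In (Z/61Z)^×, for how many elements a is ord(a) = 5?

φ(61) = 61 − 1 = 60 = 2^2 · 3 · 5.
Since (Z/61Z)^× is cyclic of order 60, the number of elements of order d is φ(d) when d | 60 and 0 otherwise.
5 | 60, and φ(5) = 5 − 1 = 4.

4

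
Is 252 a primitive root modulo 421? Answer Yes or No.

No

φ(421) = 421 − 1 = 420 = 2^2 · 3 · 5 · 7.
Test 252^(420/q) mod 421 for each prime factor q of 420:
252^210 ≡ 1 (mod 421)  [q = 2: ≡ 1 ✗]
252^140 ≡ 1 (mod 421)  [q = 3: ≡ 1 ✗]
252^84 ≡ 279 (mod 421)  [q = 5: ≢ 1 ✓]
252^60 ≡ 1 (mod 421)  [q = 7: ≡ 1 ✗]
Since 252^210 ≡ 1, the order of 252 divides 210 < 420, so 252 is not a primitive root.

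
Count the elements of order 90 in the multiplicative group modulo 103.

0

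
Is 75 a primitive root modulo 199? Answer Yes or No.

Yes

φ(199) = 199 − 1 = 198 = 2 · 3^2 · 11.
Test 75^(198/q) mod 199 for each prime factor q of 198:
75^99 ≡ 198 (mod 199)  [q = 2: ≢ 1 ✓]
75^66 ≡ 106 (mod 199)  [q = 3: ≢ 1 ✓]
75^18 ≡ 103 (mod 199)  [q = 11: ≢ 1 ✓]
None equal 1, so ord_199(75) = 198: 75 is a primitive root.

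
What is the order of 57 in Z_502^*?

Since 57 ∈ (Z/502Z)^×, its order divides φ(502) = φ(2)·φ(251) = 1·250 = 250 = 2 · 5^3.
Divisors of 250: 1, 2, 5, 10, 25, 50, 125, 250.
Evaluate successive powers at the divisors of 250:
57^1 ≡ 57 (mod 502)
57^2 ≡ 237 (mod 502)
57^5 ≡ 379 (mod 502)
57^10 ≡ 69 (mod 502)
57^25 ≡ 231 (mod 502)
57^50 ≡ 149 (mod 502)
57^125 ≡ 501 (mod 502)
57^250 ≡ 1 (mod 502) ✓
Therefore the multiplicative order of 57 modulo 502 is 250.

250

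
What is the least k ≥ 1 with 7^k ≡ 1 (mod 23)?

22

Since 7 ∈ (Z/23Z)^×, its order divides φ(23) = 23 − 1 = 22 = 2 · 11.
Divisors of 22: 1, 2, 11, 22.
Check 7^d mod 23 for each divisor in increasing order:
7^1 ≡ 7
7^2 ≡ 3
7^11 ≡ 22
7^22 ≡ 1
Hence ord(7) = 22.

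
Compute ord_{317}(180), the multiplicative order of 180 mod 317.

316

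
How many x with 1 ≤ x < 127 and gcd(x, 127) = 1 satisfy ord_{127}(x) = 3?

φ(127) = 127 − 1 = 126 = 2 · 3^2 · 7.
(Z/127Z)^× is cyclic (|G| = 126); a cyclic group of order m has exactly φ(d) elements of each order d | m, and none otherwise.
3 | 126, and φ(3) = 3 − 1 = 2.

2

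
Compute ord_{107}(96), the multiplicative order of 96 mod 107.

106

By Lagrange's theorem, ord_107(96) divides φ(107) = 107 − 1 = 106 = 2 · 53.
Divisors of 106: 1, 2, 53, 106.
Compute 96^d (mod 107) for the divisors d until we hit 1:
96^1 ≡ 96 (mod 107)
96^2 ≡ 14 (mod 107)
96^53 ≡ 106 (mod 107)
96^106 ≡ 1 (mod 107) ✓
The smallest such exponent is 106, so the order of 96 is 106.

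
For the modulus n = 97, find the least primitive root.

5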